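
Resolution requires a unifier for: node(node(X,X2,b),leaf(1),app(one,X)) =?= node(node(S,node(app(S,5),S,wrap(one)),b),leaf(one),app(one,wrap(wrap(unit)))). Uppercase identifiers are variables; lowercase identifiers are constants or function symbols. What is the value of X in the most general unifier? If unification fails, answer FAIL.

FAIL

Decompose node/3: node(X,X2,b) =?= node(S,node(app(S,5),S,wrap(one)),b),  leaf(1) =?= leaf(one),  app(one,X) =?= app(one,wrap(wrap(unit))).
Decompose node/3: X =?= S,  X2 =?= node(app(S,5),S,wrap(one)),  b =?= b.
Bind X := S; substituting into the one remaining equation that mentions X gives: app(one,S) =?= app(one,wrap(wrap(unit))).
Bind X2 := node(app(S,5),S,wrap(one)); no other remaining equation mentions X2.
Delete trivial equation b =?= b.
Decompose leaf/1: 1 =?= one.
Clash: constants 1 and one differ; no unifier exists.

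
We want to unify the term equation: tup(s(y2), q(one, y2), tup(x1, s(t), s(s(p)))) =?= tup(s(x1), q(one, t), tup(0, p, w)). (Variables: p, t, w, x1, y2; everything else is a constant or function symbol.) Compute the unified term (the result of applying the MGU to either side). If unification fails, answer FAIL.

Decompose tup/3: s(y2) =?= s(x1),  q(one, y2) =?= q(one, t),  tup(x1, s(t), s(s(p))) =?= tup(0, p, w).
Decompose s/1: y2 =?= x1.
Bind y2 := x1; substituting into the one remaining equation that mentions y2 gives: q(one, x1) =?= q(one, t).
Decompose q/2: one =?= one,  x1 =?= t.
Delete trivial equation one =?= one.
Bind x1 := t; substituting into the remaining equation gives: tup(t, s(t), s(s(p))) =?= tup(0, p, w). Substituting into the earlier binding gives y2 := t.
Decompose tup/3: t =?= 0,  s(t) =?= p,  s(s(p)) =?= w.
Bind t := 0; substituting into the one remaining equation that mentions t gives: s(0) =?= p. Substituting into the earlier bindings gives y2 := 0, x1 := 0.
Bind p := s(0); substituting into the remaining equation gives: s(s(s(0))) =?= w.
Bind w := s(s(s(0))).
Applying the MGU to either side gives tup(s(0), q(one, 0), tup(0, s(0), s(s(s(0))))).

tup(s(0), q(one, 0), tup(0, s(0), s(s(s(0)))))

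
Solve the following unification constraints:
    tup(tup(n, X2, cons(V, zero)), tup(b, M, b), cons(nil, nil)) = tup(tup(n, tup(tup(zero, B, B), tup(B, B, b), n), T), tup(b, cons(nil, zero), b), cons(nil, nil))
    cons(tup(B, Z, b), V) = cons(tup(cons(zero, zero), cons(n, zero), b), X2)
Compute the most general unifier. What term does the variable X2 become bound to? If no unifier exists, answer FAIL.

tup(tup(zero, cons(zero, zero), cons(zero, zero)), tup(cons(zero, zero), cons(zero, zero), b), n)

Decompose tup/3: tup(n, X2, cons(V, zero)) = tup(n, tup(tup(zero, B, B), tup(B, B, b), n), T),  tup(b, M, b) = tup(b, cons(nil, zero), b),  cons(nil, nil) = cons(nil, nil).
Decompose tup/3: n = n,  X2 = tup(tup(zero, B, B), tup(B, B, b), n),  cons(V, zero) = T.
Delete trivial equation n = n.
Bind X2 := tup(tup(zero, B, B), tup(B, B, b), n); substituting into the one remaining equation that mentions X2 gives: cons(tup(B, Z, b), V) = cons(tup(cons(zero, zero), cons(n, zero), b), tup(tup(zero, B, B), tup(B, B, b), n)).
Bind T := cons(V, zero); no other remaining equation mentions T.
Decompose tup/3: b = b,  M = cons(nil, zero),  b = b.
Delete trivial equation b = b.
Bind M := cons(nil, zero); no other remaining equation mentions M.
Delete trivial equation b = b.
Delete trivial equation cons(nil, nil) = cons(nil, nil).
Decompose cons/2: tup(B, Z, b) = tup(cons(zero, zero), cons(n, zero), b),  V = tup(tup(zero, B, B), tup(B, B, b), n).
Decompose tup/3: B = cons(zero, zero),  Z = cons(n, zero),  b = b.
Bind B := cons(zero, zero); substituting into the one remaining equation that mentions B gives: V = tup(tup(zero, cons(zero, zero), cons(zero, zero)), tup(cons(zero, zero), cons(zero, zero), b), n). Substituting into the earlier binding gives X2 := tup(tup(zero, cons(zero, zero), cons(zero, zero)), tup(cons(zero, zero), cons(zero, zero), b), n).
Bind Z := cons(n, zero); no other remaining equation mentions Z.
Delete trivial equation b = b.
Bind V := tup(tup(zero, cons(zero, zero), cons(zero, zero)), tup(cons(zero, zero), cons(zero, zero), b), n). Substituting into the earlier binding gives T := cons(tup(tup(zero, cons(zero, zero), cons(zero, zero)), tup(cons(zero, zero), cons(zero, zero), b), n), zero).
MGU = { X2 := tup(tup(zero, cons(zero, zero), cons(zero, zero)), tup(cons(zero, zero), cons(zero, zero), b), n), T := cons(tup(tup(zero, cons(zero, zero), cons(zero, zero)), tup(cons(zero, zero), cons(zero, zero), b), n), zero), M := cons(nil, zero), B := cons(zero, zero), Z := cons(n, zero), V := tup(tup(zero, cons(zero, zero), cons(zero, zero)), tup(cons(zero, zero), cons(zero, zero), b), n) }, so X2 := tup(tup(zero, cons(zero, zero), cons(zero, zero)), tup(cons(zero, zero), cons(zero, zero), b), n).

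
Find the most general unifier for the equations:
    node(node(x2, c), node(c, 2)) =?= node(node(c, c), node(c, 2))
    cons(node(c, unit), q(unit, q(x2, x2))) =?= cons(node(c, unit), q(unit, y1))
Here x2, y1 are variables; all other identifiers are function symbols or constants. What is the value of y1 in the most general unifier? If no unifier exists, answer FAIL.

Decompose node/2: node(x2, c) =?= node(c, c),  node(c, 2) =?= node(c, 2).
Decompose node/2: x2 =?= c,  c =?= c.
Bind x2 := c; substituting into the one remaining equation that mentions x2 gives: cons(node(c, unit), q(unit, q(c, c))) =?= cons(node(c, unit), q(unit, y1)).
Delete trivial equation c =?= c.
Delete trivial equation node(c, 2) =?= node(c, 2).
Decompose cons/2: node(c, unit) =?= node(c, unit),  q(unit, q(c, c)) =?= q(unit, y1).
Delete trivial equation node(c, unit) =?= node(c, unit).
Decompose q/2: unit =?= unit,  q(c, c) =?= y1.
Delete trivial equation unit =?= unit.
Bind y1 := q(c, c).
MGU = { x2 ↦ c, y1 ↦ q(c, c) }, so y1 ↦ q(c, c).

q(c, c)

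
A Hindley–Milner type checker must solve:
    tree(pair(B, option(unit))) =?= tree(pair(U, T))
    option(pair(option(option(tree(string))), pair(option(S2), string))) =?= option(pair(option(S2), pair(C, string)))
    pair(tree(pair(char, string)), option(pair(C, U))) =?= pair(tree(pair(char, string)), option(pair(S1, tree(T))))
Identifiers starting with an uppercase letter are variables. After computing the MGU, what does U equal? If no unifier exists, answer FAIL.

Decompose tree/1: pair(B, option(unit)) =?= pair(U, T).
Decompose pair/2: B =?= U,  option(unit) =?= T.
Bind B := U; no other remaining equation mentions B.
Bind T := option(unit); substituting into the one remaining equation that mentions T gives: pair(tree(pair(char, string)), option(pair(C, U))) =?= pair(tree(pair(char, string)), option(pair(S1, tree(option(unit))))).
Decompose option/1: pair(option(option(tree(string))), pair(option(S2), string)) =?= pair(option(S2), pair(C, string)).
Decompose pair/2: option(option(tree(string))) =?= option(S2),  pair(option(S2), string) =?= pair(C, string).
Decompose option/1: option(tree(string)) =?= S2.
Bind S2 := option(tree(string)); substituting into the one remaining equation that mentions S2 gives: pair(option(option(tree(string))), string) =?= pair(C, string).
Decompose pair/2: option(option(tree(string))) =?= C,  string =?= string.
Bind C := option(option(tree(string))); substituting into the one remaining equation that mentions C gives: pair(tree(pair(char, string)), option(pair(option(option(tree(string))), U))) =?= pair(tree(pair(char, string)), option(pair(S1, tree(option(unit))))).
Delete trivial equation string =?= string.
Decompose pair/2: tree(pair(char, string)) =?= tree(pair(char, string)),  option(pair(option(option(tree(string))), U)) =?= option(pair(S1, tree(option(unit)))).
Delete trivial equation tree(pair(char, string)) =?= tree(pair(char, string)).
Decompose option/1: pair(option(option(tree(string))), U) =?= pair(S1, tree(option(unit))).
Decompose pair/2: option(option(tree(string))) =?= S1,  U =?= tree(option(unit)).
Bind S1 := option(option(tree(string))); no other remaining equation mentions S1.
Bind U := tree(option(unit)). Substituting into the earlier binding gives B := tree(option(unit)).
MGU = { B ↦ tree(option(unit)), T ↦ option(unit), S2 ↦ option(tree(string)), C ↦ option(option(tree(string))), S1 ↦ option(option(tree(string))), U ↦ tree(option(unit)) }, so U ↦ tree(option(unit)).

tree(option(unit))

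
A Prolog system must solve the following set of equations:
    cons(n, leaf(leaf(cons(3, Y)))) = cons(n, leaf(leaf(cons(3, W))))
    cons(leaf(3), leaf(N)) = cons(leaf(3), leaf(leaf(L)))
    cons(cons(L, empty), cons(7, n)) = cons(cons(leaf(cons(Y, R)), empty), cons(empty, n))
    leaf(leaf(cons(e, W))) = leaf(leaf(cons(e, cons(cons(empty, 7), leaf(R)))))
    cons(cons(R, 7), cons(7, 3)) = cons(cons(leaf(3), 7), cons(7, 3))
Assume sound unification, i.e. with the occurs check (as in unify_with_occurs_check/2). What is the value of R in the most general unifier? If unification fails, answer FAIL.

Decompose cons/2: n = n,  leaf(leaf(cons(3, Y))) = leaf(leaf(cons(3, W))).
Delete trivial equation n = n.
Decompose leaf/1: leaf(cons(3, Y)) = leaf(cons(3, W)).
Decompose leaf/1: cons(3, Y) = cons(3, W).
Decompose cons/2: 3 = 3,  Y = W.
Delete trivial equation 3 = 3.
Bind Y := W; substituting into the one remaining equation that mentions Y gives: cons(cons(L, empty), cons(7, n)) = cons(cons(leaf(cons(W, R)), empty), cons(empty, n)).
Decompose cons/2: leaf(3) = leaf(3),  leaf(N) = leaf(leaf(L)).
Delete trivial equation leaf(3) = leaf(3).
Decompose leaf/1: N = leaf(L).
Bind N := leaf(L); no other remaining equation mentions N.
Decompose cons/2: cons(L, empty) = cons(leaf(cons(W, R)), empty),  cons(7, n) = cons(empty, n).
Decompose cons/2: L = leaf(cons(W, R)),  empty = empty.
Bind L := leaf(cons(W, R)); no other remaining equation mentions L. Substituting into the earlier binding gives N := leaf(leaf(cons(W, R))).
Delete trivial equation empty = empty.
Decompose cons/2: 7 = empty,  n = n.
Clash: constants 7 and empty differ; no unifier exists.

FAIL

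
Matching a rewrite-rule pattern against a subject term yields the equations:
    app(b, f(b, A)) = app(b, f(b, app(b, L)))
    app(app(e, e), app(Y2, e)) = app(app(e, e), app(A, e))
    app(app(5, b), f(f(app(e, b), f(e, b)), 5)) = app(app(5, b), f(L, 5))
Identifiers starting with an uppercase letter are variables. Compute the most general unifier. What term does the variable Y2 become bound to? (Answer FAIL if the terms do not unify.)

app(b, f(app(e, b), f(e, b)))

Decompose app/2: b = b,  f(b, A) = f(b, app(b, L)).
Delete trivial equation b = b.
Decompose f/2: b = b,  A = app(b, L).
Delete trivial equation b = b.
Bind A := app(b, L); substituting into the one remaining equation that mentions A gives: app(app(e, e), app(Y2, e)) = app(app(e, e), app(app(b, L), e)).
Decompose app/2: app(e, e) = app(e, e),  app(Y2, e) = app(app(b, L), e).
Delete trivial equation app(e, e) = app(e, e).
Decompose app/2: Y2 = app(b, L),  e = e.
Bind Y2 := app(b, L); no other remaining equation mentions Y2.
Delete trivial equation e = e.
Decompose app/2: app(5, b) = app(5, b),  f(f(app(e, b), f(e, b)), 5) = f(L, 5).
Delete trivial equation app(5, b) = app(5, b).
Decompose f/2: f(app(e, b), f(e, b)) = L,  5 = 5.
Bind L := f(app(e, b), f(e, b)); no other remaining equation mentions L. Substituting into the earlier bindings gives A := app(b, f(app(e, b), f(e, b))), Y2 := app(b, f(app(e, b), f(e, b))).
Delete trivial equation 5 = 5.
MGU = { A := app(b, f(app(e, b), f(e, b))), Y2 := app(b, f(app(e, b), f(e, b))), L := f(app(e, b), f(e, b)) }, so Y2 := app(b, f(app(e, b), f(e, b))).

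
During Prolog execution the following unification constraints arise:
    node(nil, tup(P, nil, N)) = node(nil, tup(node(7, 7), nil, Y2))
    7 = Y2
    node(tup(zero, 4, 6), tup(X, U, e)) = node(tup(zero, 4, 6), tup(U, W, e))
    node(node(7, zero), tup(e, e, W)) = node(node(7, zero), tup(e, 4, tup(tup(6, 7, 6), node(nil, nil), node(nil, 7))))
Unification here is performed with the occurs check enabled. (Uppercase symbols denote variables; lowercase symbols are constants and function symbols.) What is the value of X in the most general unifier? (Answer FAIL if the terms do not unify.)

Decompose node/2: nil = nil,  tup(P, nil, N) = tup(node(7, 7), nil, Y2).
Delete trivial equation nil = nil.
Decompose tup/3: P = node(7, 7),  nil = nil,  N = Y2.
Bind P := node(7, 7); no other remaining equation mentions P.
Delete trivial equation nil = nil.
Bind N := Y2; no other remaining equation mentions N.
Bind Y2 := 7; no other remaining equation mentions Y2. Substituting into the earlier binding gives N := 7.
Decompose node/2: tup(zero, 4, 6) = tup(zero, 4, 6),  tup(X, U, e) = tup(U, W, e).
Delete trivial equation tup(zero, 4, 6) = tup(zero, 4, 6).
Decompose tup/3: X = U,  U = W,  e = e.
Bind X := U; no other remaining equation mentions X.
Bind U := W; no other remaining equation mentions U. Substituting into the earlier binding gives X := W.
Delete trivial equation e = e.
Decompose node/2: node(7, zero) = node(7, zero),  tup(e, e, W) = tup(e, 4, tup(tup(6, 7, 6), node(nil, nil), node(nil, 7))).
Delete trivial equation node(7, zero) = node(7, zero).
Decompose tup/3: e = e,  e = 4,  W = tup(tup(6, 7, 6), node(nil, nil), node(nil, 7)).
Delete trivial equation e = e.
Clash: constants e and 4 differ; no unifier exists.

FAIL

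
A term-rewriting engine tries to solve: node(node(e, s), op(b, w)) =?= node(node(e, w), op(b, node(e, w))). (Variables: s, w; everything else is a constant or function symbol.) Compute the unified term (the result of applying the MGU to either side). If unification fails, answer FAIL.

FAIL

Decompose node/2: node(e, s) =?= node(e, w),  op(b, w) =?= op(b, node(e, w)).
Decompose node/2: e =?= e,  s =?= w.
Delete trivial equation e =?= e.
Bind s := w; no other remaining equation mentions s.
Decompose op/2: b =?= b,  w =?= node(e, w).
Delete trivial equation b =?= b.
Occurs check fails: w occurs in node(e, w); the equation w =?= node(e, w) has no finite solution.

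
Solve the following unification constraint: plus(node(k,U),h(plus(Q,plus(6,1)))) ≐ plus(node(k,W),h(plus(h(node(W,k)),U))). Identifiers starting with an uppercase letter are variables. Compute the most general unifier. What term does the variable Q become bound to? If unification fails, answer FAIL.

Decompose plus/2: node(k,U) ≐ node(k,W),  h(plus(Q,plus(6,1))) ≐ h(plus(h(node(W,k)),U)).
Decompose node/2: k ≐ k,  U ≐ W.
Delete trivial equation k ≐ k.
Bind U := W; substituting into the remaining equation gives: h(plus(Q,plus(6,1))) ≐ h(plus(h(node(W,k)),W)).
Decompose h/1: plus(Q,plus(6,1)) ≐ plus(h(node(W,k)),W).
Decompose plus/2: Q ≐ h(node(W,k)),  plus(6,1) ≐ W.
Bind Q := h(node(W,k)); no other remaining equation mentions Q.
Bind W := plus(6,1). Substituting into the earlier bindings gives U := plus(6,1), Q := h(node(plus(6,1),k)).
MGU = { U := plus(6,1), Q := h(node(plus(6,1),k)), W := plus(6,1) }, so Q := h(node(plus(6,1),k)).

h(node(plus(6,1),k))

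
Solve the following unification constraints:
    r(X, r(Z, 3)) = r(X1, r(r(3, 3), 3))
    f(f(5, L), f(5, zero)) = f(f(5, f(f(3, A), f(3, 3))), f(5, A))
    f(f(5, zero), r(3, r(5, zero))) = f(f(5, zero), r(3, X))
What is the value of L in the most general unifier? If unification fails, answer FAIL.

f(f(3, zero), f(3, 3))

Decompose r/2: X = X1,  r(Z, 3) = r(r(3, 3), 3).
Bind X := X1; substituting into the one remaining equation that mentions X gives: f(f(5, zero), r(3, r(5, zero))) = f(f(5, zero), r(3, X1)).
Decompose r/2: Z = r(3, 3),  3 = 3.
Bind Z := r(3, 3); no other remaining equation mentions Z.
Delete trivial equation 3 = 3.
Decompose f/2: f(5, L) = f(5, f(f(3, A), f(3, 3))),  f(5, zero) = f(5, A).
Decompose f/2: 5 = 5,  L = f(f(3, A), f(3, 3)).
Delete trivial equation 5 = 5.
Bind L := f(f(3, A), f(3, 3)); no other remaining equation mentions L.
Decompose f/2: 5 = 5,  zero = A.
Delete trivial equation 5 = 5.
Bind A := zero; no other remaining equation mentions A. Substituting into the earlier binding gives L := f(f(3, zero), f(3, 3)).
Decompose f/2: f(5, zero) = f(5, zero),  r(3, r(5, zero)) = r(3, X1).
Delete trivial equation f(5, zero) = f(5, zero).
Decompose r/2: 3 = 3,  r(5, zero) = X1.
Delete trivial equation 3 = 3.
Bind X1 := r(5, zero). Substituting into the earlier binding gives X := r(5, zero).
MGU = { X := r(5, zero), Z := r(3, 3), L := f(f(3, zero), f(3, 3)), A := zero, X1 := r(5, zero) }, so L := f(f(3, zero), f(3, 3)).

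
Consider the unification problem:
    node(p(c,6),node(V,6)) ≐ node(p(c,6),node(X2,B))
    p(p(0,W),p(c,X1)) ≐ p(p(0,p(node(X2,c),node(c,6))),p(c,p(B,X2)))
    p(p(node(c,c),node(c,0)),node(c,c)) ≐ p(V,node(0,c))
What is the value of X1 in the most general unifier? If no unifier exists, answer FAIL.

Decompose node/2: p(c,6) ≐ p(c,6),  node(V,6) ≐ node(X2,B).
Delete trivial equation p(c,6) ≐ p(c,6).
Decompose node/2: V ≐ X2,  6 ≐ B.
Bind V := X2; substituting into the one remaining equation that mentions V gives: p(p(node(c,c),node(c,0)),node(c,c)) ≐ p(X2,node(0,c)).
Bind B := 6; substituting into the one remaining equation that mentions B gives: p(p(0,W),p(c,X1)) ≐ p(p(0,p(node(X2,c),node(c,6))),p(c,p(6,X2))).
Decompose p/2: p(0,W) ≐ p(0,p(node(X2,c),node(c,6))),  p(c,X1) ≐ p(c,p(6,X2)).
Decompose p/2: 0 ≐ 0,  W ≐ p(node(X2,c),node(c,6)).
Delete trivial equation 0 ≐ 0.
Bind W := p(node(X2,c),node(c,6)); no other remaining equation mentions W.
Decompose p/2: c ≐ c,  X1 ≐ p(6,X2).
Delete trivial equation c ≐ c.
Bind X1 := p(6,X2); no other remaining equation mentions X1.
Decompose p/2: p(node(c,c),node(c,0)) ≐ X2,  node(c,c) ≐ node(0,c).
Bind X2 := p(node(c,c),node(c,0)); no other remaining equation mentions X2. Substituting into the earlier bindings gives V := p(node(c,c),node(c,0)), W := p(node(p(node(c,c),node(c,0)),c),node(c,6)), X1 := p(6,p(node(c,c),node(c,0))).
Decompose node/2: c ≐ 0,  c ≐ c.
Clash: constants c and 0 differ; no unifier exists.

FAIL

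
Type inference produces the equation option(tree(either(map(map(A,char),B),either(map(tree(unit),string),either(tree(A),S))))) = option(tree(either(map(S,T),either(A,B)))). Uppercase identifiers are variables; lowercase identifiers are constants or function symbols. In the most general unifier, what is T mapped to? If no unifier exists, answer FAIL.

Decompose option/1: tree(either(map(map(A,char),B),either(map(tree(unit),string),either(tree(A),S)))) = tree(either(map(S,T),either(A,B))).
Decompose tree/1: either(map(map(A,char),B),either(map(tree(unit),string),either(tree(A),S))) = either(map(S,T),either(A,B)).
Decompose either/2: map(map(A,char),B) = map(S,T),  either(map(tree(unit),string),either(tree(A),S)) = either(A,B).
Decompose map/2: map(A,char) = S,  B = T.
Bind S := map(A,char); substituting into the one remaining equation that mentions S gives: either(map(tree(unit),string),either(tree(A),map(A,char))) = either(A,B).
Bind B := T; substituting into the remaining equation gives: either(map(tree(unit),string),either(tree(A),map(A,char))) = either(A,T).
Decompose either/2: map(tree(unit),string) = A,  either(tree(A),map(A,char)) = T.
Bind A := map(tree(unit),string); substituting into the remaining equation gives: either(tree(map(tree(unit),string)),map(map(tree(unit),string),char)) = T. Substituting into the earlier binding gives S := map(map(tree(unit),string),char).
Bind T := either(tree(map(tree(unit),string)),map(map(tree(unit),string),char)). Substituting into the earlier binding gives B := either(tree(map(tree(unit),string)),map(map(tree(unit),string),char)).
MGU = { S := map(map(tree(unit),string),char), B := either(tree(map(tree(unit),string)),map(map(tree(unit),string),char)), A := map(tree(unit),string), T := either(tree(map(tree(unit),string)),map(map(tree(unit),string),char)) }, so T := either(tree(map(tree(unit),string)),map(map(tree(unit),string),char)).

either(tree(map(tree(unit),string)),map(map(tree(unit),string),char))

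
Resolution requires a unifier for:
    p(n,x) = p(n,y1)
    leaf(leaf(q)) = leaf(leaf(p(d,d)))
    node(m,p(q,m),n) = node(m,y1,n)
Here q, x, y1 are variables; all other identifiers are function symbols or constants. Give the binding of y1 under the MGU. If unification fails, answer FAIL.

Decompose p/2: n = n,  x = y1.
Delete trivial equation n = n.
Bind x := y1; no other remaining equation mentions x.
Decompose leaf/1: leaf(q) = leaf(p(d,d)).
Decompose leaf/1: q = p(d,d).
Bind q := p(d,d); substituting into the remaining equation gives: node(m,p(p(d,d),m),n) = node(m,y1,n).
Decompose node/3: m = m,  p(p(d,d),m) = y1,  n = n.
Delete trivial equation m = m.
Bind y1 := p(p(d,d),m); no other remaining equation mentions y1. Substituting into the earlier binding gives x := p(p(d,d),m).
Delete trivial equation n = n.
MGU = { x ↦ p(p(d,d),m), q ↦ p(d,d), y1 ↦ p(p(d,d),m) }, so y1 ↦ p(p(d,d),m).

p(p(d,d),m)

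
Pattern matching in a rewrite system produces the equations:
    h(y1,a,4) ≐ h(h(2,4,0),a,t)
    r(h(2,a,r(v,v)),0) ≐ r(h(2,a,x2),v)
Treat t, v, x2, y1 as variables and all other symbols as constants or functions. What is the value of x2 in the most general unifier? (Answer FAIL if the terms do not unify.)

Decompose h/3: y1 ≐ h(2,4,0),  a ≐ a,  4 ≐ t.
Bind y1 := h(2,4,0); no other remaining equation mentions y1.
Delete trivial equation a ≐ a.
Bind t := 4; no other remaining equation mentions t.
Decompose r/2: h(2,a,r(v,v)) ≐ h(2,a,x2),  0 ≐ v.
Decompose h/3: 2 ≐ 2,  a ≐ a,  r(v,v) ≐ x2.
Delete trivial equation 2 ≐ 2.
Delete trivial equation a ≐ a.
Bind x2 := r(v,v); no other remaining equation mentions x2.
Bind v := 0. Substituting into the earlier binding gives x2 := r(0,0).
MGU = { y1 := h(2,4,0), t := 4, x2 := r(0,0), v := 0 }, so x2 := r(0,0).

r(0,0)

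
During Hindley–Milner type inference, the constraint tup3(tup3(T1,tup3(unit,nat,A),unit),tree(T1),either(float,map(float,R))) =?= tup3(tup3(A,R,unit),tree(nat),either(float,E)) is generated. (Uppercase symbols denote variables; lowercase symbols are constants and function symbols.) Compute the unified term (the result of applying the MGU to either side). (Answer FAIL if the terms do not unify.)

tup3(tup3(nat,tup3(unit,nat,nat),unit),tree(nat),either(float,map(float,tup3(unit,nat,nat))))

Decompose tup3/3: tup3(T1,tup3(unit,nat,A),unit) =?= tup3(A,R,unit),  tree(T1) =?= tree(nat),  either(float,map(float,R)) =?= either(float,E).
Decompose tup3/3: T1 =?= A,  tup3(unit,nat,A) =?= R,  unit =?= unit.
Bind T1 := A; substituting into the one remaining equation that mentions T1 gives: tree(A) =?= tree(nat).
Bind R := tup3(unit,nat,A); substituting into the one remaining equation that mentions R gives: either(float,map(float,tup3(unit,nat,A))) =?= either(float,E).
Delete trivial equation unit =?= unit.
Decompose tree/1: A =?= nat.
Bind A := nat; substituting into the remaining equation gives: either(float,map(float,tup3(unit,nat,nat))) =?= either(float,E). Substituting into the earlier bindings gives T1 := nat, R := tup3(unit,nat,nat).
Decompose either/2: float =?= float,  map(float,tup3(unit,nat,nat)) =?= E.
Delete trivial equation float =?= float.
Bind E := map(float,tup3(unit,nat,nat)).
Applying the MGU to either side gives tup3(tup3(nat,tup3(unit,nat,nat),unit),tree(nat),either(float,map(float,tup3(unit,nat,nat)))).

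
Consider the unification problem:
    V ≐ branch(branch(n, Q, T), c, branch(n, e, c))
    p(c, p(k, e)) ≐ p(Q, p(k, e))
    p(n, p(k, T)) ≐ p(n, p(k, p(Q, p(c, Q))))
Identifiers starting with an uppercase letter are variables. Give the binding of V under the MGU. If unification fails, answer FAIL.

Bind V := branch(branch(n, Q, T), c, branch(n, e, c)); no other remaining equation mentions V.
Decompose p/2: c ≐ Q,  p(k, e) ≐ p(k, e).
Bind Q := c; substituting into the one remaining equation that mentions Q gives: p(n, p(k, T)) ≐ p(n, p(k, p(c, p(c, c)))). Substituting into the earlier binding gives V := branch(branch(n, c, T), c, branch(n, e, c)).
Delete trivial equation p(k, e) ≐ p(k, e).
Decompose p/2: n ≐ n,  p(k, T) ≐ p(k, p(c, p(c, c))).
Delete trivial equation n ≐ n.
Decompose p/2: k ≐ k,  T ≐ p(c, p(c, c)).
Delete trivial equation k ≐ k.
Bind T := p(c, p(c, c)). Substituting into the earlier binding gives V := branch(branch(n, c, p(c, p(c, c))), c, branch(n, e, c)).
MGU = { V ↦ branch(branch(n, c, p(c, p(c, c))), c, branch(n, e, c)), Q ↦ c, T ↦ p(c, p(c, c)) }, so V ↦ branch(branch(n, c, p(c, p(c, c))), c, branch(n, e, c)).

branch(branch(n, c, p(c, p(c, c))), c, branch(n, e, c))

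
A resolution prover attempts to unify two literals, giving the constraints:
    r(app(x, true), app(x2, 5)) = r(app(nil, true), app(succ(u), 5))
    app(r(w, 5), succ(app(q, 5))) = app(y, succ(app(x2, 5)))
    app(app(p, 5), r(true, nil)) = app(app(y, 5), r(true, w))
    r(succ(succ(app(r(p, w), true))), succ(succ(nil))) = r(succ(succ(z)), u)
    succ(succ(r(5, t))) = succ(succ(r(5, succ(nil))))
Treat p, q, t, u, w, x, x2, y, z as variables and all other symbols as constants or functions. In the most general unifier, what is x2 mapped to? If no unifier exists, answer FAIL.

succ(succ(succ(nil)))

Decompose r/2: app(x, true) = app(nil, true),  app(x2, 5) = app(succ(u), 5).
Decompose app/2: x = nil,  true = true.
Bind x := nil; no other remaining equation mentions x.
Delete trivial equation true = true.
Decompose app/2: x2 = succ(u),  5 = 5.
Bind x2 := succ(u); substituting into the one remaining equation that mentions x2 gives: app(r(w, 5), succ(app(q, 5))) = app(y, succ(app(succ(u), 5))).
Delete trivial equation 5 = 5.
Decompose app/2: r(w, 5) = y,  succ(app(q, 5)) = succ(app(succ(u), 5)).
Bind y := r(w, 5); substituting into the one remaining equation that mentions y gives: app(app(p, 5), r(true, nil)) = app(app(r(w, 5), 5), r(true, w)).
Decompose succ/1: app(q, 5) = app(succ(u), 5).
Decompose app/2: q = succ(u),  5 = 5.
Bind q := succ(u); no other remaining equation mentions q.
Delete trivial equation 5 = 5.
Decompose app/2: app(p, 5) = app(r(w, 5), 5),  r(true, nil) = r(true, w).
Decompose app/2: p = r(w, 5),  5 = 5.
Bind p := r(w, 5); substituting into the one remaining equation that mentions p gives: r(succ(succ(app(r(r(w, 5), w), true))), succ(succ(nil))) = r(succ(succ(z)), u).
Delete trivial equation 5 = 5.
Decompose r/2: true = true,  nil = w.
Delete trivial equation true = true.
Bind w := nil; substituting into the one remaining equation that mentions w gives: r(succ(succ(app(r(r(nil, 5), nil), true))), succ(succ(nil))) = r(succ(succ(z)), u). Substituting into the earlier bindings gives y := r(nil, 5), p := r(nil, 5).
Decompose r/2: succ(succ(app(r(r(nil, 5), nil), true))) = succ(succ(z)),  succ(succ(nil)) = u.
Decompose succ/1: succ(app(r(r(nil, 5), nil), true)) = succ(z).
Decompose succ/1: app(r(r(nil, 5), nil), true) = z.
Bind z := app(r(r(nil, 5), nil), true); no other remaining equation mentions z.
Bind u := succ(succ(nil)); no other remaining equation mentions u. Substituting into the earlier bindings gives x2 := succ(succ(succ(nil))), q := succ(succ(succ(nil))).
Decompose succ/1: succ(r(5, t)) = succ(r(5, succ(nil))).
Decompose succ/1: r(5, t) = r(5, succ(nil)).
Decompose r/2: 5 = 5,  t = succ(nil).
Delete trivial equation 5 = 5.
Bind t := succ(nil).
MGU = { x ↦ nil, x2 ↦ succ(succ(succ(nil))), y ↦ r(nil, 5), q ↦ succ(succ(succ(nil))), p ↦ r(nil, 5), w ↦ nil, z ↦ app(r(r(nil, 5), nil), true), u ↦ succ(succ(nil)), t ↦ succ(nil) }, so x2 ↦ succ(succ(succ(nil))).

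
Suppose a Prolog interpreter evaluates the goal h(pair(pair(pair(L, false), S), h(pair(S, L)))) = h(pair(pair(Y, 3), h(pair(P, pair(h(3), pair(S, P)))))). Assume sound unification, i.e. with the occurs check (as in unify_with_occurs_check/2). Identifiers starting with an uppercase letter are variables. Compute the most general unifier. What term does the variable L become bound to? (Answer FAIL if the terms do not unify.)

pair(h(3), pair(3, 3))

Decompose h/1: pair(pair(pair(L, false), S), h(pair(S, L))) = pair(pair(Y, 3), h(pair(P, pair(h(3), pair(S, P))))).
Decompose pair/2: pair(pair(L, false), S) = pair(Y, 3),  h(pair(S, L)) = h(pair(P, pair(h(3), pair(S, P)))).
Decompose pair/2: pair(L, false) = Y,  S = 3.
Bind Y := pair(L, false); no other remaining equation mentions Y.
Bind S := 3; substituting into the remaining equation gives: h(pair(3, L)) = h(pair(P, pair(h(3), pair(3, P)))).
Decompose h/1: pair(3, L) = pair(P, pair(h(3), pair(3, P))).
Decompose pair/2: 3 = P,  L = pair(h(3), pair(3, P)).
Bind P := 3; substituting into the remaining equation gives: L = pair(h(3), pair(3, 3)).
Bind L := pair(h(3), pair(3, 3)). Substituting into the earlier binding gives Y := pair(pair(h(3), pair(3, 3)), false).
MGU = { Y -> pair(pair(h(3), pair(3, 3)), false), S -> 3, P -> 3, L -> pair(h(3), pair(3, 3)) }, so L -> pair(h(3), pair(3, 3)).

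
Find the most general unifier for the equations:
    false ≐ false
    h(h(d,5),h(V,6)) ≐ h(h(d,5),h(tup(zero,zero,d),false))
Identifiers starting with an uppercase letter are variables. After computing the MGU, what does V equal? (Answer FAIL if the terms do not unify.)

Delete trivial equation false ≐ false.
Decompose h/2: h(d,5) ≐ h(d,5),  h(V,6) ≐ h(tup(zero,zero,d),false).
Delete trivial equation h(d,5) ≐ h(d,5).
Decompose h/2: V ≐ tup(zero,zero,d),  6 ≐ false.
Bind V := tup(zero,zero,d); no other remaining equation mentions V.
Clash: constants 6 and false differ; no unifier exists.

FAIL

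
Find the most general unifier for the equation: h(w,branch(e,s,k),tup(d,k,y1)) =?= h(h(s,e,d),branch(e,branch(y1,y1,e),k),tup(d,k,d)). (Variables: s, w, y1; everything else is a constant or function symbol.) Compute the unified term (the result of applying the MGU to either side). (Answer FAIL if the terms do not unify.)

Decompose h/3: w =?= h(s,e,d),  branch(e,s,k) =?= branch(e,branch(y1,y1,e),k),  tup(d,k,y1) =?= tup(d,k,d).
Bind w := h(s,e,d); no other remaining equation mentions w.
Decompose branch/3: e =?= e,  s =?= branch(y1,y1,e),  k =?= k.
Delete trivial equation e =?= e.
Bind s := branch(y1,y1,e); no other remaining equation mentions s. Substituting into the earlier binding gives w := h(branch(y1,y1,e),e,d).
Delete trivial equation k =?= k.
Decompose tup/3: d =?= d,  k =?= k,  y1 =?= d.
Delete trivial equation d =?= d.
Delete trivial equation k =?= k.
Bind y1 := d. Substituting into the earlier bindings gives w := h(branch(d,d,e),e,d), s := branch(d,d,e).
Applying the MGU to either side gives h(h(branch(d,d,e),e,d),branch(e,branch(d,d,e),k),tup(d,k,d)).

h(h(branch(d,d,e),e,d),branch(e,branch(d,d,e),k),tup(d,k,d))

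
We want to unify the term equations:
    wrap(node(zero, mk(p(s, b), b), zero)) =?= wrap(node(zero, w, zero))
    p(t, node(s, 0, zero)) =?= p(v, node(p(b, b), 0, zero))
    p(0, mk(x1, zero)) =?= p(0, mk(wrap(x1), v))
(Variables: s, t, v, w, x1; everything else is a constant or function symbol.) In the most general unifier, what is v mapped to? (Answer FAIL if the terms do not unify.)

Decompose wrap/1: node(zero, mk(p(s, b), b), zero) =?= node(zero, w, zero).
Decompose node/3: zero =?= zero,  mk(p(s, b), b) =?= w,  zero =?= zero.
Delete trivial equation zero =?= zero.
Bind w := mk(p(s, b), b); no other remaining equation mentions w.
Delete trivial equation zero =?= zero.
Decompose p/2: t =?= v,  node(s, 0, zero) =?= node(p(b, b), 0, zero).
Bind t := v; no other remaining equation mentions t.
Decompose node/3: s =?= p(b, b),  0 =?= 0,  zero =?= zero.
Bind s := p(b, b); no other remaining equation mentions s. Substituting into the earlier binding gives w := mk(p(p(b, b), b), b).
Delete trivial equation 0 =?= 0.
Delete trivial equation zero =?= zero.
Decompose p/2: 0 =?= 0,  mk(x1, zero) =?= mk(wrap(x1), v).
Delete trivial equation 0 =?= 0.
Decompose mk/2: x1 =?= wrap(x1),  zero =?= v.
Occurs check fails: x1 occurs in wrap(x1); the equation x1 =?= wrap(x1) has no finite solution.

FAIL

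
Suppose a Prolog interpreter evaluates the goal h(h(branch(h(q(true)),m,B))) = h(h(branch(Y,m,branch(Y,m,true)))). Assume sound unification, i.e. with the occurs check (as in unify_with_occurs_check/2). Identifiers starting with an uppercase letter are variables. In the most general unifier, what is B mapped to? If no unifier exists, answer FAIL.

branch(h(q(true)),m,true)

Decompose h/1: h(branch(h(q(true)),m,B)) = h(branch(Y,m,branch(Y,m,true))).
Decompose h/1: branch(h(q(true)),m,B) = branch(Y,m,branch(Y,m,true)).
Decompose branch/3: h(q(true)) = Y,  m = m,  B = branch(Y,m,true).
Bind Y := h(q(true)); substituting into the one remaining equation that mentions Y gives: B = branch(h(q(true)),m,true).
Delete trivial equation m = m.
Bind B := branch(h(q(true)),m,true).
MGU = { Y = h(q(true)), B = branch(h(q(true)),m,true) }, so B = branch(h(q(true)),m,true).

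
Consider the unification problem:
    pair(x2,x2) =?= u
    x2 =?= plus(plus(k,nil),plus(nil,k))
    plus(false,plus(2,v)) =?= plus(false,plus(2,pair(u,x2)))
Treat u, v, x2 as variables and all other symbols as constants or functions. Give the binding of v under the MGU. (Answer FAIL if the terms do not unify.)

Bind u := pair(x2,x2); substituting into the one remaining equation that mentions u gives: plus(false,plus(2,v)) =?= plus(false,plus(2,pair(pair(x2,x2),x2))).
Bind x2 := plus(plus(k,nil),plus(nil,k)); substituting into the remaining equation gives: plus(false,plus(2,v)) =?= plus(false,plus(2,pair(pair(plus(plus(k,nil),plus(nil,k)),plus(plus(k,nil),plus(nil,k))),plus(plus(k,nil),plus(nil,k))))). Substituting into the earlier binding gives u := pair(plus(plus(k,nil),plus(nil,k)),plus(plus(k,nil),plus(nil,k))).
Decompose plus/2: false =?= false,  plus(2,v) =?= plus(2,pair(pair(plus(plus(k,nil),plus(nil,k)),plus(plus(k,nil),plus(nil,k))),plus(plus(k,nil),plus(nil,k)))).
Delete trivial equation false =?= false.
Decompose plus/2: 2 =?= 2,  v =?= pair(pair(plus(plus(k,nil),plus(nil,k)),plus(plus(k,nil),plus(nil,k))),plus(plus(k,nil),plus(nil,k))).
Delete trivial equation 2 =?= 2.
Bind v := pair(pair(plus(plus(k,nil),plus(nil,k)),plus(plus(k,nil),plus(nil,k))),plus(plus(k,nil),plus(nil,k))).
MGU = { u -> pair(plus(plus(k,nil),plus(nil,k)),plus(plus(k,nil),plus(nil,k))), x2 -> plus(plus(k,nil),plus(nil,k)), v -> pair(pair(plus(plus(k,nil),plus(nil,k)),plus(plus(k,nil),plus(nil,k))),plus(plus(k,nil),plus(nil,k))) }, so v -> pair(pair(plus(plus(k,nil),plus(nil,k)),plus(plus(k,nil),plus(nil,k))),plus(plus(k,nil),plus(nil,k))).

pair(pair(plus(plus(k,nil),plus(nil,k)),plus(plus(k,nil),plus(nil,k))),plus(plus(k,nil),plus(nil,k)))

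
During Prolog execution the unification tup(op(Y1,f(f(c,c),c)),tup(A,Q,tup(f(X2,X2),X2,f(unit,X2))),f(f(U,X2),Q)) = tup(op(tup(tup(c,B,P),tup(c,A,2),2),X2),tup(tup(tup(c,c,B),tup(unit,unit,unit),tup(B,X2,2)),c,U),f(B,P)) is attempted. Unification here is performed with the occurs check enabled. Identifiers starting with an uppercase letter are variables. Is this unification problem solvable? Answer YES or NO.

Decompose tup/3: op(Y1,f(f(c,c),c)) = op(tup(tup(c,B,P),tup(c,A,2),2),X2),  tup(A,Q,tup(f(X2,X2),X2,f(unit,X2))) = tup(tup(tup(c,c,B),tup(unit,unit,unit),tup(B,X2,2)),c,U),  f(f(U,X2),Q) = f(B,P).
Decompose op/2: Y1 = tup(tup(c,B,P),tup(c,A,2),2),  f(f(c,c),c) = X2.
Bind Y1 := tup(tup(c,B,P),tup(c,A,2),2); no other remaining equation mentions Y1.
Bind X2 := f(f(c,c),c); substituting into the remaining equations gives: tup(A,Q,tup(f(f(f(c,c),c),f(f(c,c),c)),f(f(c,c),c),f(unit,f(f(c,c),c)))) = tup(tup(tup(c,c,B),tup(unit,unit,unit),tup(B,f(f(c,c),c),2)),c,U),  f(f(U,f(f(c,c),c)),Q) = f(B,P).
Decompose tup/3: A = tup(tup(c,c,B),tup(unit,unit,unit),tup(B,f(f(c,c),c),2)),  Q = c,  tup(f(f(f(c,c),c),f(f(c,c),c)),f(f(c,c),c),f(unit,f(f(c,c),c))) = U.
Bind A := tup(tup(c,c,B),tup(unit,unit,unit),tup(B,f(f(c,c),c),2)); no other remaining equation mentions A. Substituting into the earlier binding gives Y1 := tup(tup(c,B,P),tup(c,tup(tup(c,c,B),tup(unit,unit,unit),tup(B,f(f(c,c),c),2)),2),2).
Bind Q := c; substituting into the one remaining equation that mentions Q gives: f(f(U,f(f(c,c),c)),c) = f(B,P).
Bind U := tup(f(f(f(c,c),c),f(f(c,c),c)),f(f(c,c),c),f(unit,f(f(c,c),c))); substituting into the remaining equation gives: f(f(tup(f(f(f(c,c),c),f(f(c,c),c)),f(f(c,c),c),f(unit,f(f(c,c),c))),f(f(c,c),c)),c) = f(B,P).
Decompose f/2: f(tup(f(f(f(c,c),c),f(f(c,c),c)),f(f(c,c),c),f(unit,f(f(c,c),c))),f(f(c,c),c)) = B,  c = P.
Bind B := f(tup(f(f(f(c,c),c),f(f(c,c),c)),f(f(c,c),c),f(unit,f(f(c,c),c))),f(f(c,c),c)); no other remaining equation mentions B. Substituting into the earlier bindings gives Y1 := tup(tup(c,f(tup(f(f(f(c,c),c),f(f(c,c),c)),f(f(c,c),c),f(unit,f(f(c,c),c))),f(f(c,c),c)),P),tup(c,tup(tup(c,c,f(tup(f(f(f(c,c),c),f(f(c,c),c)),f(f(c,c),c),f(unit,f(f(c,c),c))),f(f(c,c),c))),tup(unit,unit,unit),tup(f(tup(f(f(f(c,c),c),f(f(c,c),c)),f(f(c,c),c),f(unit,f(f(c,c),c))),f(f(c,c),c)),f(f(c,c),c),2)),2),2), A := tup(tup(c,c,f(tup(f(f(f(c,c),c),f(f(c,c),c)),f(f(c,c),c),f(unit,f(f(c,c),c))),f(f(c,c),c))),tup(unit,unit,unit),tup(f(tup(f(f(f(c,c),c),f(f(c,c),c)),f(f(c,c),c),f(unit,f(f(c,c),c))),f(f(c,c),c)),f(f(c,c),c),2)).
Bind P := c. Substituting into the earlier binding gives Y1 := tup(tup(c,f(tup(f(f(f(c,c),c),f(f(c,c),c)),f(f(c,c),c),f(unit,f(f(c,c),c))),f(f(c,c),c)),c),tup(c,tup(tup(c,c,f(tup(f(f(f(c,c),c),f(f(c,c),c)),f(f(c,c),c),f(unit,f(f(c,c),c))),f(f(c,c),c))),tup(unit,unit,unit),tup(f(tup(f(f(f(c,c),c),f(f(c,c),c)),f(f(c,c),c),f(unit,f(f(c,c),c))),f(f(c,c),c)),f(f(c,c),c),2)),2),2).
No equations remain and no clash or occurs-check failure arose, so a unifier exists.

YES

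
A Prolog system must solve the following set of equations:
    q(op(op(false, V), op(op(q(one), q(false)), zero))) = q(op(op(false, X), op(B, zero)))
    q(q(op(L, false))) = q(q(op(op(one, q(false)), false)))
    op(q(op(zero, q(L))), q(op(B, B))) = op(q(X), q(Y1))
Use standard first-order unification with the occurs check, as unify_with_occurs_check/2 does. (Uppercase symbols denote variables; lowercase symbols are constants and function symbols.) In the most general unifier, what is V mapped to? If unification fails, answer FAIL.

Decompose q/1: op(op(false, V), op(op(q(one), q(false)), zero)) = op(op(false, X), op(B, zero)).
Decompose op/2: op(false, V) = op(false, X),  op(op(q(one), q(false)), zero) = op(B, zero).
Decompose op/2: false = false,  V = X.
Delete trivial equation false = false.
Bind V := X; no other remaining equation mentions V.
Decompose op/2: op(q(one), q(false)) = B,  zero = zero.
Bind B := op(q(one), q(false)); substituting into the one remaining equation that mentions B gives: op(q(op(zero, q(L))), q(op(op(q(one), q(false)), op(q(one), q(false))))) = op(q(X), q(Y1)).
Delete trivial equation zero = zero.
Decompose q/1: q(op(L, false)) = q(op(op(one, q(false)), false)).
Decompose q/1: op(L, false) = op(op(one, q(false)), false).
Decompose op/2: L = op(one, q(false)),  false = false.
Bind L := op(one, q(false)); substituting into the one remaining equation that mentions L gives: op(q(op(zero, q(op(one, q(false))))), q(op(op(q(one), q(false)), op(q(one), q(false))))) = op(q(X), q(Y1)).
Delete trivial equation false = false.
Decompose op/2: q(op(zero, q(op(one, q(false))))) = q(X),  q(op(op(q(one), q(false)), op(q(one), q(false)))) = q(Y1).
Decompose q/1: op(zero, q(op(one, q(false)))) = X.
Bind X := op(zero, q(op(one, q(false)))); no other remaining equation mentions X. Substituting into the earlier binding gives V := op(zero, q(op(one, q(false)))).
Decompose q/1: op(op(q(one), q(false)), op(q(one), q(false))) = Y1.
Bind Y1 := op(op(q(one), q(false)), op(q(one), q(false))).
MGU = { V -> op(zero, q(op(one, q(false)))), B -> op(q(one), q(false)), L -> op(one, q(false)), X -> op(zero, q(op(one, q(false)))), Y1 -> op(op(q(one), q(false)), op(q(one), q(false))) }, so V -> op(zero, q(op(one, q(false)))).

op(zero, q(op(one, q(false))))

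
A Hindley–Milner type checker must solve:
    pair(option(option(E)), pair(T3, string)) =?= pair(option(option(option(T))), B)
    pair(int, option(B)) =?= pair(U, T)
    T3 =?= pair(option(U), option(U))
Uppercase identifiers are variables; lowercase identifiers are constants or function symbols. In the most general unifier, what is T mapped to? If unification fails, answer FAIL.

Decompose pair/2: option(option(E)) =?= option(option(option(T))),  pair(T3, string) =?= B.
Decompose option/1: option(E) =?= option(option(T)).
Decompose option/1: E =?= option(T).
Bind E := option(T); no other remaining equation mentions E.
Bind B := pair(T3, string); substituting into the one remaining equation that mentions B gives: pair(int, option(pair(T3, string))) =?= pair(U, T).
Decompose pair/2: int =?= U,  option(pair(T3, string)) =?= T.
Bind U := int; substituting into the one remaining equation that mentions U gives: T3 =?= pair(option(int), option(int)).
Bind T := option(pair(T3, string)); no other remaining equation mentions T. Substituting into the earlier binding gives E := option(option(pair(T3, string))).
Bind T3 := pair(option(int), option(int)). Substituting into the earlier bindings gives E := option(option(pair(pair(option(int), option(int)), string))), B := pair(pair(option(int), option(int)), string), T := option(pair(pair(option(int), option(int)), string)).
MGU = { E ↦ option(option(pair(pair(option(int), option(int)), string))), B ↦ pair(pair(option(int), option(int)), string), U ↦ int, T ↦ option(pair(pair(option(int), option(int)), string)), T3 ↦ pair(option(int), option(int)) }, so T ↦ option(pair(pair(option(int), option(int)), string)).

option(pair(pair(option(int), option(int)), string))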